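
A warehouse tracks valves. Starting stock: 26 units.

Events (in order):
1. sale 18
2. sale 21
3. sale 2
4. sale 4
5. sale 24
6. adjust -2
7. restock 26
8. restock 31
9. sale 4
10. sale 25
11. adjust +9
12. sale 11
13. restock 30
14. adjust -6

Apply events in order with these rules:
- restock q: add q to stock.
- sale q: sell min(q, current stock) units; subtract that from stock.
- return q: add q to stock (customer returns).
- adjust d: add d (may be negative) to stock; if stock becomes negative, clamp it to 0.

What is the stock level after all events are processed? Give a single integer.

Processing events:
Start: stock = 26
  Event 1 (sale 18): sell min(18,26)=18. stock: 26 - 18 = 8. total_sold = 18
  Event 2 (sale 21): sell min(21,8)=8. stock: 8 - 8 = 0. total_sold = 26
  Event 3 (sale 2): sell min(2,0)=0. stock: 0 - 0 = 0. total_sold = 26
  Event 4 (sale 4): sell min(4,0)=0. stock: 0 - 0 = 0. total_sold = 26
  Event 5 (sale 24): sell min(24,0)=0. stock: 0 - 0 = 0. total_sold = 26
  Event 6 (adjust -2): 0 + -2 = 0 (clamped to 0)
  Event 7 (restock 26): 0 + 26 = 26
  Event 8 (restock 31): 26 + 31 = 57
  Event 9 (sale 4): sell min(4,57)=4. stock: 57 - 4 = 53. total_sold = 30
  Event 10 (sale 25): sell min(25,53)=25. stock: 53 - 25 = 28. total_sold = 55
  Event 11 (adjust +9): 28 + 9 = 37
  Event 12 (sale 11): sell min(11,37)=11. stock: 37 - 11 = 26. total_sold = 66
  Event 13 (restock 30): 26 + 30 = 56
  Event 14 (adjust -6): 56 + -6 = 50
Final: stock = 50, total_sold = 66

Answer: 50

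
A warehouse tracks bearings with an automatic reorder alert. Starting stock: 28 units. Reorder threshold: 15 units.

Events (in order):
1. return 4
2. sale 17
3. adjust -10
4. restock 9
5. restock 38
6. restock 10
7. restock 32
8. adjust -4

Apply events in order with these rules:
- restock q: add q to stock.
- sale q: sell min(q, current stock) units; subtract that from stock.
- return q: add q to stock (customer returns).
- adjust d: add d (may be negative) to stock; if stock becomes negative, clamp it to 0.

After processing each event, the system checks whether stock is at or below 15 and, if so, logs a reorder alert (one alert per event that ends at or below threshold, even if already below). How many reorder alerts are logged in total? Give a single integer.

Answer: 3

Derivation:
Processing events:
Start: stock = 28
  Event 1 (return 4): 28 + 4 = 32
  Event 2 (sale 17): sell min(17,32)=17. stock: 32 - 17 = 15. total_sold = 17
  Event 3 (adjust -10): 15 + -10 = 5
  Event 4 (restock 9): 5 + 9 = 14
  Event 5 (restock 38): 14 + 38 = 52
  Event 6 (restock 10): 52 + 10 = 62
  Event 7 (restock 32): 62 + 32 = 94
  Event 8 (adjust -4): 94 + -4 = 90
Final: stock = 90, total_sold = 17

Checking against threshold 15:
  After event 1: stock=32 > 15
  After event 2: stock=15 <= 15 -> ALERT
  After event 3: stock=5 <= 15 -> ALERT
  After event 4: stock=14 <= 15 -> ALERT
  After event 5: stock=52 > 15
  After event 6: stock=62 > 15
  After event 7: stock=94 > 15
  After event 8: stock=90 > 15
Alert events: [2, 3, 4]. Count = 3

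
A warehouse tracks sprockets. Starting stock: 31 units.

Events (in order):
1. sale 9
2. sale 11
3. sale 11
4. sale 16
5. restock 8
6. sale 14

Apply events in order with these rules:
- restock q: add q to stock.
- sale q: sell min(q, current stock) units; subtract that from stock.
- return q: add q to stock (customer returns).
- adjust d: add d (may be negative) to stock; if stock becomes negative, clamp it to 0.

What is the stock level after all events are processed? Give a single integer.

Answer: 0

Derivation:
Processing events:
Start: stock = 31
  Event 1 (sale 9): sell min(9,31)=9. stock: 31 - 9 = 22. total_sold = 9
  Event 2 (sale 11): sell min(11,22)=11. stock: 22 - 11 = 11. total_sold = 20
  Event 3 (sale 11): sell min(11,11)=11. stock: 11 - 11 = 0. total_sold = 31
  Event 4 (sale 16): sell min(16,0)=0. stock: 0 - 0 = 0. total_sold = 31
  Event 5 (restock 8): 0 + 8 = 8
  Event 6 (sale 14): sell min(14,8)=8. stock: 8 - 8 = 0. total_sold = 39
Final: stock = 0, total_sold = 39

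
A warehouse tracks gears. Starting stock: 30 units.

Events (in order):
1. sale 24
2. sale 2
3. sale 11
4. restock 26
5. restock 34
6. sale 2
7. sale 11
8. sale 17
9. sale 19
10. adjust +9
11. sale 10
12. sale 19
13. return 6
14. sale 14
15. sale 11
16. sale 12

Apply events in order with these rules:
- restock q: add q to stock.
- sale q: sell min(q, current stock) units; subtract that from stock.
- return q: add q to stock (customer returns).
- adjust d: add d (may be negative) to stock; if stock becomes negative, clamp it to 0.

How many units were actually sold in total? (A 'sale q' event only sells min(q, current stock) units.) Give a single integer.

Answer: 105

Derivation:
Processing events:
Start: stock = 30
  Event 1 (sale 24): sell min(24,30)=24. stock: 30 - 24 = 6. total_sold = 24
  Event 2 (sale 2): sell min(2,6)=2. stock: 6 - 2 = 4. total_sold = 26
  Event 3 (sale 11): sell min(11,4)=4. stock: 4 - 4 = 0. total_sold = 30
  Event 4 (restock 26): 0 + 26 = 26
  Event 5 (restock 34): 26 + 34 = 60
  Event 6 (sale 2): sell min(2,60)=2. stock: 60 - 2 = 58. total_sold = 32
  Event 7 (sale 11): sell min(11,58)=11. stock: 58 - 11 = 47. total_sold = 43
  Event 8 (sale 17): sell min(17,47)=17. stock: 47 - 17 = 30. total_sold = 60
  Event 9 (sale 19): sell min(19,30)=19. stock: 30 - 19 = 11. total_sold = 79
  Event 10 (adjust +9): 11 + 9 = 20
  Event 11 (sale 10): sell min(10,20)=10. stock: 20 - 10 = 10. total_sold = 89
  Event 12 (sale 19): sell min(19,10)=10. stock: 10 - 10 = 0. total_sold = 99
  Event 13 (return 6): 0 + 6 = 6
  Event 14 (sale 14): sell min(14,6)=6. stock: 6 - 6 = 0. total_sold = 105
  Event 15 (sale 11): sell min(11,0)=0. stock: 0 - 0 = 0. total_sold = 105
  Event 16 (sale 12): sell min(12,0)=0. stock: 0 - 0 = 0. total_sold = 105
Final: stock = 0, total_sold = 105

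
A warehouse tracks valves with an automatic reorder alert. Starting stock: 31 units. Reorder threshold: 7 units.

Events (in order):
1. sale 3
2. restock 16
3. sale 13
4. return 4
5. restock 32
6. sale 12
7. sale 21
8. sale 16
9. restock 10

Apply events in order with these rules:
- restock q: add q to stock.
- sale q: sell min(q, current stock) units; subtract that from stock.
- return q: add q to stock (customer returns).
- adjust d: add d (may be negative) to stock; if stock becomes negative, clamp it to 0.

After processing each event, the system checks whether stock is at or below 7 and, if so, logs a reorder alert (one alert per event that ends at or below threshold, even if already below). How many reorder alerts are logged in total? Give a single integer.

Processing events:
Start: stock = 31
  Event 1 (sale 3): sell min(3,31)=3. stock: 31 - 3 = 28. total_sold = 3
  Event 2 (restock 16): 28 + 16 = 44
  Event 3 (sale 13): sell min(13,44)=13. stock: 44 - 13 = 31. total_sold = 16
  Event 4 (return 4): 31 + 4 = 35
  Event 5 (restock 32): 35 + 32 = 67
  Event 6 (sale 12): sell min(12,67)=12. stock: 67 - 12 = 55. total_sold = 28
  Event 7 (sale 21): sell min(21,55)=21. stock: 55 - 21 = 34. total_sold = 49
  Event 8 (sale 16): sell min(16,34)=16. stock: 34 - 16 = 18. total_sold = 65
  Event 9 (restock 10): 18 + 10 = 28
Final: stock = 28, total_sold = 65

Checking against threshold 7:
  After event 1: stock=28 > 7
  After event 2: stock=44 > 7
  After event 3: stock=31 > 7
  After event 4: stock=35 > 7
  After event 5: stock=67 > 7
  After event 6: stock=55 > 7
  After event 7: stock=34 > 7
  After event 8: stock=18 > 7
  After event 9: stock=28 > 7
Alert events: []. Count = 0

Answer: 0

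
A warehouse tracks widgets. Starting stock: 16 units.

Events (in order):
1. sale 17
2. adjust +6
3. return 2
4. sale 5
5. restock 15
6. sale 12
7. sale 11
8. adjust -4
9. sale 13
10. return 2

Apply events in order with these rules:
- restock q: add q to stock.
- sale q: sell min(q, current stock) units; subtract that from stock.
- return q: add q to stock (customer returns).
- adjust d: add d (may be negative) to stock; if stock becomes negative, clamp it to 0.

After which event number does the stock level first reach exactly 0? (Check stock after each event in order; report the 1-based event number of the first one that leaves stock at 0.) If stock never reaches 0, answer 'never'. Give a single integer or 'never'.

Processing events:
Start: stock = 16
  Event 1 (sale 17): sell min(17,16)=16. stock: 16 - 16 = 0. total_sold = 16
  Event 2 (adjust +6): 0 + 6 = 6
  Event 3 (return 2): 6 + 2 = 8
  Event 4 (sale 5): sell min(5,8)=5. stock: 8 - 5 = 3. total_sold = 21
  Event 5 (restock 15): 3 + 15 = 18
  Event 6 (sale 12): sell min(12,18)=12. stock: 18 - 12 = 6. total_sold = 33
  Event 7 (sale 11): sell min(11,6)=6. stock: 6 - 6 = 0. total_sold = 39
  Event 8 (adjust -4): 0 + -4 = 0 (clamped to 0)
  Event 9 (sale 13): sell min(13,0)=0. stock: 0 - 0 = 0. total_sold = 39
  Event 10 (return 2): 0 + 2 = 2
Final: stock = 2, total_sold = 39

First zero at event 1.

Answer: 1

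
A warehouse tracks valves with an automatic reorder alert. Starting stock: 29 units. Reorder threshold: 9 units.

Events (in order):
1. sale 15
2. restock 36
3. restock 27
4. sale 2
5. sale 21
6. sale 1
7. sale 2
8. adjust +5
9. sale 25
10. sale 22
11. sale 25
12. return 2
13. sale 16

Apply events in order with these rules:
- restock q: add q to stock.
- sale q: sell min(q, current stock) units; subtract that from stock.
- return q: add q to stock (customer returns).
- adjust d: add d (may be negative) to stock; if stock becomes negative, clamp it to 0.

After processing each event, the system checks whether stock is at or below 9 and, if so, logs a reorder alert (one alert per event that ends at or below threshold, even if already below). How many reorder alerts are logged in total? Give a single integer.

Processing events:
Start: stock = 29
  Event 1 (sale 15): sell min(15,29)=15. stock: 29 - 15 = 14. total_sold = 15
  Event 2 (restock 36): 14 + 36 = 50
  Event 3 (restock 27): 50 + 27 = 77
  Event 4 (sale 2): sell min(2,77)=2. stock: 77 - 2 = 75. total_sold = 17
  Event 5 (sale 21): sell min(21,75)=21. stock: 75 - 21 = 54. total_sold = 38
  Event 6 (sale 1): sell min(1,54)=1. stock: 54 - 1 = 53. total_sold = 39
  Event 7 (sale 2): sell min(2,53)=2. stock: 53 - 2 = 51. total_sold = 41
  Event 8 (adjust +5): 51 + 5 = 56
  Event 9 (sale 25): sell min(25,56)=25. stock: 56 - 25 = 31. total_sold = 66
  Event 10 (sale 22): sell min(22,31)=22. stock: 31 - 22 = 9. total_sold = 88
  Event 11 (sale 25): sell min(25,9)=9. stock: 9 - 9 = 0. total_sold = 97
  Event 12 (return 2): 0 + 2 = 2
  Event 13 (sale 16): sell min(16,2)=2. stock: 2 - 2 = 0. total_sold = 99
Final: stock = 0, total_sold = 99

Checking against threshold 9:
  After event 1: stock=14 > 9
  After event 2: stock=50 > 9
  After event 3: stock=77 > 9
  After event 4: stock=75 > 9
  After event 5: stock=54 > 9
  After event 6: stock=53 > 9
  After event 7: stock=51 > 9
  After event 8: stock=56 > 9
  After event 9: stock=31 > 9
  After event 10: stock=9 <= 9 -> ALERT
  After event 11: stock=0 <= 9 -> ALERT
  After event 12: stock=2 <= 9 -> ALERT
  After event 13: stock=0 <= 9 -> ALERT
Alert events: [10, 11, 12, 13]. Count = 4

Answer: 4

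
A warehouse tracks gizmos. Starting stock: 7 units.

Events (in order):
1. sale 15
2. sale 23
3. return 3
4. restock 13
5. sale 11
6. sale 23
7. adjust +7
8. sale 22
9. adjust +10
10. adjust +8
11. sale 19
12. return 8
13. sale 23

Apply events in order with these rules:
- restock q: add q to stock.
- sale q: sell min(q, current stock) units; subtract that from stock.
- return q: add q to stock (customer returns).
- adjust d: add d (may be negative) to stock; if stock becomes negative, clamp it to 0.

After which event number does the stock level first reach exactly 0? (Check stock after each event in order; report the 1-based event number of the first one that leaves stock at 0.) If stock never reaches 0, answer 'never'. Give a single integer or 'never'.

Answer: 1

Derivation:
Processing events:
Start: stock = 7
  Event 1 (sale 15): sell min(15,7)=7. stock: 7 - 7 = 0. total_sold = 7
  Event 2 (sale 23): sell min(23,0)=0. stock: 0 - 0 = 0. total_sold = 7
  Event 3 (return 3): 0 + 3 = 3
  Event 4 (restock 13): 3 + 13 = 16
  Event 5 (sale 11): sell min(11,16)=11. stock: 16 - 11 = 5. total_sold = 18
  Event 6 (sale 23): sell min(23,5)=5. stock: 5 - 5 = 0. total_sold = 23
  Event 7 (adjust +7): 0 + 7 = 7
  Event 8 (sale 22): sell min(22,7)=7. stock: 7 - 7 = 0. total_sold = 30
  Event 9 (adjust +10): 0 + 10 = 10
  Event 10 (adjust +8): 10 + 8 = 18
  Event 11 (sale 19): sell min(19,18)=18. stock: 18 - 18 = 0. total_sold = 48
  Event 12 (return 8): 0 + 8 = 8
  Event 13 (sale 23): sell min(23,8)=8. stock: 8 - 8 = 0. total_sold = 56
Final: stock = 0, total_sold = 56

First zero at event 1.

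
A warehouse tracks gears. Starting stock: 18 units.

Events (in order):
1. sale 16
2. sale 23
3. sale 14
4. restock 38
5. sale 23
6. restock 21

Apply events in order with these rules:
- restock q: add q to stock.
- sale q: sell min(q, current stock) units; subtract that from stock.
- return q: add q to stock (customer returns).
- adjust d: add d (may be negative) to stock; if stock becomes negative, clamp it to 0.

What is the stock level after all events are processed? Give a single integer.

Answer: 36

Derivation:
Processing events:
Start: stock = 18
  Event 1 (sale 16): sell min(16,18)=16. stock: 18 - 16 = 2. total_sold = 16
  Event 2 (sale 23): sell min(23,2)=2. stock: 2 - 2 = 0. total_sold = 18
  Event 3 (sale 14): sell min(14,0)=0. stock: 0 - 0 = 0. total_sold = 18
  Event 4 (restock 38): 0 + 38 = 38
  Event 5 (sale 23): sell min(23,38)=23. stock: 38 - 23 = 15. total_sold = 41
  Event 6 (restock 21): 15 + 21 = 36
Final: stock = 36, total_sold = 41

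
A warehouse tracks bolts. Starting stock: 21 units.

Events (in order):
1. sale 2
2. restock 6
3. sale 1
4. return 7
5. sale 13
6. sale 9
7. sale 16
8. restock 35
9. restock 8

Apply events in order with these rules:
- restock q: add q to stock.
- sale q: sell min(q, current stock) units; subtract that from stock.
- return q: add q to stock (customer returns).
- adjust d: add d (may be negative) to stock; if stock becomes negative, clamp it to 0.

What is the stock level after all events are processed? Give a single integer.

Answer: 43

Derivation:
Processing events:
Start: stock = 21
  Event 1 (sale 2): sell min(2,21)=2. stock: 21 - 2 = 19. total_sold = 2
  Event 2 (restock 6): 19 + 6 = 25
  Event 3 (sale 1): sell min(1,25)=1. stock: 25 - 1 = 24. total_sold = 3
  Event 4 (return 7): 24 + 7 = 31
  Event 5 (sale 13): sell min(13,31)=13. stock: 31 - 13 = 18. total_sold = 16
  Event 6 (sale 9): sell min(9,18)=9. stock: 18 - 9 = 9. total_sold = 25
  Event 7 (sale 16): sell min(16,9)=9. stock: 9 - 9 = 0. total_sold = 34
  Event 8 (restock 35): 0 + 35 = 35
  Event 9 (restock 8): 35 + 8 = 43
Final: stock = 43, total_sold = 34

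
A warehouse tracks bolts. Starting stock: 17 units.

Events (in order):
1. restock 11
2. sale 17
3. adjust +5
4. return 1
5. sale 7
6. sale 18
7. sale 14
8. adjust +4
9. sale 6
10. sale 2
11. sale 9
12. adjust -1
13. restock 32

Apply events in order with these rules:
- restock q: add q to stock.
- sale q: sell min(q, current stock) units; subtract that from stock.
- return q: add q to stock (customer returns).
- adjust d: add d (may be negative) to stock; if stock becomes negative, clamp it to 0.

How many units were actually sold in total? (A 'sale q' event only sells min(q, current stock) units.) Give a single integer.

Answer: 38

Derivation:
Processing events:
Start: stock = 17
  Event 1 (restock 11): 17 + 11 = 28
  Event 2 (sale 17): sell min(17,28)=17. stock: 28 - 17 = 11. total_sold = 17
  Event 3 (adjust +5): 11 + 5 = 16
  Event 4 (return 1): 16 + 1 = 17
  Event 5 (sale 7): sell min(7,17)=7. stock: 17 - 7 = 10. total_sold = 24
  Event 6 (sale 18): sell min(18,10)=10. stock: 10 - 10 = 0. total_sold = 34
  Event 7 (sale 14): sell min(14,0)=0. stock: 0 - 0 = 0. total_sold = 34
  Event 8 (adjust +4): 0 + 4 = 4
  Event 9 (sale 6): sell min(6,4)=4. stock: 4 - 4 = 0. total_sold = 38
  Event 10 (sale 2): sell min(2,0)=0. stock: 0 - 0 = 0. total_sold = 38
  Event 11 (sale 9): sell min(9,0)=0. stock: 0 - 0 = 0. total_sold = 38
  Event 12 (adjust -1): 0 + -1 = 0 (clamped to 0)
  Event 13 (restock 32): 0 + 32 = 32
Final: stock = 32, total_sold = 38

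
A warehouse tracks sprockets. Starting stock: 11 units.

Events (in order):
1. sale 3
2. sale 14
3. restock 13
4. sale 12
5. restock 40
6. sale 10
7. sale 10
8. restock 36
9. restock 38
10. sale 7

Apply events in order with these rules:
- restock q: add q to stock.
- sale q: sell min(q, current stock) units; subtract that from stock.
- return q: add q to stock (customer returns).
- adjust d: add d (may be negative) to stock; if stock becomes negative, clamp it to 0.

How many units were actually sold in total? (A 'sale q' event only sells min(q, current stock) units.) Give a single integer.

Answer: 50

Derivation:
Processing events:
Start: stock = 11
  Event 1 (sale 3): sell min(3,11)=3. stock: 11 - 3 = 8. total_sold = 3
  Event 2 (sale 14): sell min(14,8)=8. stock: 8 - 8 = 0. total_sold = 11
  Event 3 (restock 13): 0 + 13 = 13
  Event 4 (sale 12): sell min(12,13)=12. stock: 13 - 12 = 1. total_sold = 23
  Event 5 (restock 40): 1 + 40 = 41
  Event 6 (sale 10): sell min(10,41)=10. stock: 41 - 10 = 31. total_sold = 33
  Event 7 (sale 10): sell min(10,31)=10. stock: 31 - 10 = 21. total_sold = 43
  Event 8 (restock 36): 21 + 36 = 57
  Event 9 (restock 38): 57 + 38 = 95
  Event 10 (sale 7): sell min(7,95)=7. stock: 95 - 7 = 88. total_sold = 50
Final: stock = 88, total_sold = 50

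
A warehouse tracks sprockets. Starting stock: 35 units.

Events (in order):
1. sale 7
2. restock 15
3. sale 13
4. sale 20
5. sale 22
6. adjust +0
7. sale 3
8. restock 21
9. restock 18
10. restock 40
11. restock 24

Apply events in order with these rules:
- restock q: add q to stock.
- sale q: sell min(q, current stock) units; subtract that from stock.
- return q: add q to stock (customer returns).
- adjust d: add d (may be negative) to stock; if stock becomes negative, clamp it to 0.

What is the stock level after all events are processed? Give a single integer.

Answer: 103

Derivation:
Processing events:
Start: stock = 35
  Event 1 (sale 7): sell min(7,35)=7. stock: 35 - 7 = 28. total_sold = 7
  Event 2 (restock 15): 28 + 15 = 43
  Event 3 (sale 13): sell min(13,43)=13. stock: 43 - 13 = 30. total_sold = 20
  Event 4 (sale 20): sell min(20,30)=20. stock: 30 - 20 = 10. total_sold = 40
  Event 5 (sale 22): sell min(22,10)=10. stock: 10 - 10 = 0. total_sold = 50
  Event 6 (adjust +0): 0 + 0 = 0
  Event 7 (sale 3): sell min(3,0)=0. stock: 0 - 0 = 0. total_sold = 50
  Event 8 (restock 21): 0 + 21 = 21
  Event 9 (restock 18): 21 + 18 = 39
  Event 10 (restock 40): 39 + 40 = 79
  Event 11 (restock 24): 79 + 24 = 103
Final: stock = 103, total_sold = 50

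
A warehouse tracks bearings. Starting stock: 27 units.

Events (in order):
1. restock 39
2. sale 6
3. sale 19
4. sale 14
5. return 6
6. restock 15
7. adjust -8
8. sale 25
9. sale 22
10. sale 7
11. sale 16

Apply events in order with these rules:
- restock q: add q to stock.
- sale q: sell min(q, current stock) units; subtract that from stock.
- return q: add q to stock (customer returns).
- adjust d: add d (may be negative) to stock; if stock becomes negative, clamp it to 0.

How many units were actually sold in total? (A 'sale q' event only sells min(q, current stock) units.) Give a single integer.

Processing events:
Start: stock = 27
  Event 1 (restock 39): 27 + 39 = 66
  Event 2 (sale 6): sell min(6,66)=6. stock: 66 - 6 = 60. total_sold = 6
  Event 3 (sale 19): sell min(19,60)=19. stock: 60 - 19 = 41. total_sold = 25
  Event 4 (sale 14): sell min(14,41)=14. stock: 41 - 14 = 27. total_sold = 39
  Event 5 (return 6): 27 + 6 = 33
  Event 6 (restock 15): 33 + 15 = 48
  Event 7 (adjust -8): 48 + -8 = 40
  Event 8 (sale 25): sell min(25,40)=25. stock: 40 - 25 = 15. total_sold = 64
  Event 9 (sale 22): sell min(22,15)=15. stock: 15 - 15 = 0. total_sold = 79
  Event 10 (sale 7): sell min(7,0)=0. stock: 0 - 0 = 0. total_sold = 79
  Event 11 (sale 16): sell min(16,0)=0. stock: 0 - 0 = 0. total_sold = 79
Final: stock = 0, total_sold = 79

Answer: 79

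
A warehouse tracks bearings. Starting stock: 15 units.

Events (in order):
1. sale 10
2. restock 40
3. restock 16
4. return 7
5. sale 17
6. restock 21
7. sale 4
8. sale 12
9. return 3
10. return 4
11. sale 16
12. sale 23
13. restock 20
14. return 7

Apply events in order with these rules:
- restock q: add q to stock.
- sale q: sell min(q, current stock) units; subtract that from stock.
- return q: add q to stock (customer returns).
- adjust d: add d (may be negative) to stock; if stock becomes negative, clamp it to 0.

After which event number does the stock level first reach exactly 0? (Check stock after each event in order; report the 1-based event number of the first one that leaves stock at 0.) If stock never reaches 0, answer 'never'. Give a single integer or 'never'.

Answer: never

Derivation:
Processing events:
Start: stock = 15
  Event 1 (sale 10): sell min(10,15)=10. stock: 15 - 10 = 5. total_sold = 10
  Event 2 (restock 40): 5 + 40 = 45
  Event 3 (restock 16): 45 + 16 = 61
  Event 4 (return 7): 61 + 7 = 68
  Event 5 (sale 17): sell min(17,68)=17. stock: 68 - 17 = 51. total_sold = 27
  Event 6 (restock 21): 51 + 21 = 72
  Event 7 (sale 4): sell min(4,72)=4. stock: 72 - 4 = 68. total_sold = 31
  Event 8 (sale 12): sell min(12,68)=12. stock: 68 - 12 = 56. total_sold = 43
  Event 9 (return 3): 56 + 3 = 59
  Event 10 (return 4): 59 + 4 = 63
  Event 11 (sale 16): sell min(16,63)=16. stock: 63 - 16 = 47. total_sold = 59
  Event 12 (sale 23): sell min(23,47)=23. stock: 47 - 23 = 24. total_sold = 82
  Event 13 (restock 20): 24 + 20 = 44
  Event 14 (return 7): 44 + 7 = 51
Final: stock = 51, total_sold = 82

Stock never reaches 0.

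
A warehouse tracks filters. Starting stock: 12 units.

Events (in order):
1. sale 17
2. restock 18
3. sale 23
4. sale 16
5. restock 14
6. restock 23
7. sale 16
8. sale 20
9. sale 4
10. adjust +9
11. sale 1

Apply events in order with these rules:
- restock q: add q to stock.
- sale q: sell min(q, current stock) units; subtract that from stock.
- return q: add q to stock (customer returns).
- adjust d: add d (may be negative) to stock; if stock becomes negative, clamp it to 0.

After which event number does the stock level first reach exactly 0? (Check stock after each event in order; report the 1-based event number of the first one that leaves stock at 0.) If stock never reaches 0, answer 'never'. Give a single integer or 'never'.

Processing events:
Start: stock = 12
  Event 1 (sale 17): sell min(17,12)=12. stock: 12 - 12 = 0. total_sold = 12
  Event 2 (restock 18): 0 + 18 = 18
  Event 3 (sale 23): sell min(23,18)=18. stock: 18 - 18 = 0. total_sold = 30
  Event 4 (sale 16): sell min(16,0)=0. stock: 0 - 0 = 0. total_sold = 30
  Event 5 (restock 14): 0 + 14 = 14
  Event 6 (restock 23): 14 + 23 = 37
  Event 7 (sale 16): sell min(16,37)=16. stock: 37 - 16 = 21. total_sold = 46
  Event 8 (sale 20): sell min(20,21)=20. stock: 21 - 20 = 1. total_sold = 66
  Event 9 (sale 4): sell min(4,1)=1. stock: 1 - 1 = 0. total_sold = 67
  Event 10 (adjust +9): 0 + 9 = 9
  Event 11 (sale 1): sell min(1,9)=1. stock: 9 - 1 = 8. total_sold = 68
Final: stock = 8, total_sold = 68

First zero at event 1.

Answer: 1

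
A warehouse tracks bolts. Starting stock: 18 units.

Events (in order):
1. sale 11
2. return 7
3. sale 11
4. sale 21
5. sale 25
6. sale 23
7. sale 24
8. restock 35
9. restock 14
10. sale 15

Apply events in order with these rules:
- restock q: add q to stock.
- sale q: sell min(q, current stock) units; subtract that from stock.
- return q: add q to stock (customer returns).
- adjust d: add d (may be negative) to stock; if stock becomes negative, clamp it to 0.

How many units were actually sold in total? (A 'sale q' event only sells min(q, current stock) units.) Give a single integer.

Processing events:
Start: stock = 18
  Event 1 (sale 11): sell min(11,18)=11. stock: 18 - 11 = 7. total_sold = 11
  Event 2 (return 7): 7 + 7 = 14
  Event 3 (sale 11): sell min(11,14)=11. stock: 14 - 11 = 3. total_sold = 22
  Event 4 (sale 21): sell min(21,3)=3. stock: 3 - 3 = 0. total_sold = 25
  Event 5 (sale 25): sell min(25,0)=0. stock: 0 - 0 = 0. total_sold = 25
  Event 6 (sale 23): sell min(23,0)=0. stock: 0 - 0 = 0. total_sold = 25
  Event 7 (sale 24): sell min(24,0)=0. stock: 0 - 0 = 0. total_sold = 25
  Event 8 (restock 35): 0 + 35 = 35
  Event 9 (restock 14): 35 + 14 = 49
  Event 10 (sale 15): sell min(15,49)=15. stock: 49 - 15 = 34. total_sold = 40
Final: stock = 34, total_sold = 40

Answer: 40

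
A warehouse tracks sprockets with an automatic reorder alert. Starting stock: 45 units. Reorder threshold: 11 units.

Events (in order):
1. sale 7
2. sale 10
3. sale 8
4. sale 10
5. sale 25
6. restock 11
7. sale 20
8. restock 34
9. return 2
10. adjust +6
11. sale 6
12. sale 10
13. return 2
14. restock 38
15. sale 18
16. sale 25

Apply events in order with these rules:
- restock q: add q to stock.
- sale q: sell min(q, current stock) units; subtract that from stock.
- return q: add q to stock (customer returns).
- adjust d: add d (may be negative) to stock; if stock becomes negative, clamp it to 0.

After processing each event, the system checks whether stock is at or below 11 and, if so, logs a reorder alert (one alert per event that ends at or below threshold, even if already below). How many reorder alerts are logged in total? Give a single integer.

Answer: 4

Derivation:
Processing events:
Start: stock = 45
  Event 1 (sale 7): sell min(7,45)=7. stock: 45 - 7 = 38. total_sold = 7
  Event 2 (sale 10): sell min(10,38)=10. stock: 38 - 10 = 28. total_sold = 17
  Event 3 (sale 8): sell min(8,28)=8. stock: 28 - 8 = 20. total_sold = 25
  Event 4 (sale 10): sell min(10,20)=10. stock: 20 - 10 = 10. total_sold = 35
  Event 5 (sale 25): sell min(25,10)=10. stock: 10 - 10 = 0. total_sold = 45
  Event 6 (restock 11): 0 + 11 = 11
  Event 7 (sale 20): sell min(20,11)=11. stock: 11 - 11 = 0. total_sold = 56
  Event 8 (restock 34): 0 + 34 = 34
  Event 9 (return 2): 34 + 2 = 36
  Event 10 (adjust +6): 36 + 6 = 42
  Event 11 (sale 6): sell min(6,42)=6. stock: 42 - 6 = 36. total_sold = 62
  Event 12 (sale 10): sell min(10,36)=10. stock: 36 - 10 = 26. total_sold = 72
  Event 13 (return 2): 26 + 2 = 28
  Event 14 (restock 38): 28 + 38 = 66
  Event 15 (sale 18): sell min(18,66)=18. stock: 66 - 18 = 48. total_sold = 90
  Event 16 (sale 25): sell min(25,48)=25. stock: 48 - 25 = 23. total_sold = 115
Final: stock = 23, total_sold = 115

Checking against threshold 11:
  After event 1: stock=38 > 11
  After event 2: stock=28 > 11
  After event 3: stock=20 > 11
  After event 4: stock=10 <= 11 -> ALERT
  After event 5: stock=0 <= 11 -> ALERT
  After event 6: stock=11 <= 11 -> ALERT
  After event 7: stock=0 <= 11 -> ALERT
  After event 8: stock=34 > 11
  After event 9: stock=36 > 11
  After event 10: stock=42 > 11
  After event 11: stock=36 > 11
  After event 12: stock=26 > 11
  After event 13: stock=28 > 11
  After event 14: stock=66 > 11
  After event 15: stock=48 > 11
  After event 16: stock=23 > 11
Alert events: [4, 5, 6, 7]. Count = 4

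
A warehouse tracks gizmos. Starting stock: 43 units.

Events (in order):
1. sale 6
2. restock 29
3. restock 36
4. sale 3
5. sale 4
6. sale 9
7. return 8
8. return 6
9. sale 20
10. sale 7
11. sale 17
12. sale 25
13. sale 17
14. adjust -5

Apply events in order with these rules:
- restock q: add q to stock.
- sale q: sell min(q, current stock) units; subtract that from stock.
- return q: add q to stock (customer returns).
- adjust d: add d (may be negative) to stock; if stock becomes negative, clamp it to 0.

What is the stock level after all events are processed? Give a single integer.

Answer: 9

Derivation:
Processing events:
Start: stock = 43
  Event 1 (sale 6): sell min(6,43)=6. stock: 43 - 6 = 37. total_sold = 6
  Event 2 (restock 29): 37 + 29 = 66
  Event 3 (restock 36): 66 + 36 = 102
  Event 4 (sale 3): sell min(3,102)=3. stock: 102 - 3 = 99. total_sold = 9
  Event 5 (sale 4): sell min(4,99)=4. stock: 99 - 4 = 95. total_sold = 13
  Event 6 (sale 9): sell min(9,95)=9. stock: 95 - 9 = 86. total_sold = 22
  Event 7 (return 8): 86 + 8 = 94
  Event 8 (return 6): 94 + 6 = 100
  Event 9 (sale 20): sell min(20,100)=20. stock: 100 - 20 = 80. total_sold = 42
  Event 10 (sale 7): sell min(7,80)=7. stock: 80 - 7 = 73. total_sold = 49
  Event 11 (sale 17): sell min(17,73)=17. stock: 73 - 17 = 56. total_sold = 66
  Event 12 (sale 25): sell min(25,56)=25. stock: 56 - 25 = 31. total_sold = 91
  Event 13 (sale 17): sell min(17,31)=17. stock: 31 - 17 = 14. total_sold = 108
  Event 14 (adjust -5): 14 + -5 = 9
Final: stock = 9, total_sold = 108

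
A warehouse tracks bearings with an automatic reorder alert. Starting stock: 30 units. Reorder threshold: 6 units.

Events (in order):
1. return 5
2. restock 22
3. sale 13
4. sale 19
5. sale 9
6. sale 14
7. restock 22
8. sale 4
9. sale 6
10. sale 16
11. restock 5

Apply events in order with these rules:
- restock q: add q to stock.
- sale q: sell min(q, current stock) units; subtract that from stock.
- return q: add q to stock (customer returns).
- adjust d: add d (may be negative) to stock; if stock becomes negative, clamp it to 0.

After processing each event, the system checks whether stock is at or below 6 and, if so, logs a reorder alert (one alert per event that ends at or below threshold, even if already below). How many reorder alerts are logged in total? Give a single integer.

Answer: 3

Derivation:
Processing events:
Start: stock = 30
  Event 1 (return 5): 30 + 5 = 35
  Event 2 (restock 22): 35 + 22 = 57
  Event 3 (sale 13): sell min(13,57)=13. stock: 57 - 13 = 44. total_sold = 13
  Event 4 (sale 19): sell min(19,44)=19. stock: 44 - 19 = 25. total_sold = 32
  Event 5 (sale 9): sell min(9,25)=9. stock: 25 - 9 = 16. total_sold = 41
  Event 6 (sale 14): sell min(14,16)=14. stock: 16 - 14 = 2. total_sold = 55
  Event 7 (restock 22): 2 + 22 = 24
  Event 8 (sale 4): sell min(4,24)=4. stock: 24 - 4 = 20. total_sold = 59
  Event 9 (sale 6): sell min(6,20)=6. stock: 20 - 6 = 14. total_sold = 65
  Event 10 (sale 16): sell min(16,14)=14. stock: 14 - 14 = 0. total_sold = 79
  Event 11 (restock 5): 0 + 5 = 5
Final: stock = 5, total_sold = 79

Checking against threshold 6:
  After event 1: stock=35 > 6
  After event 2: stock=57 > 6
  After event 3: stock=44 > 6
  After event 4: stock=25 > 6
  After event 5: stock=16 > 6
  After event 6: stock=2 <= 6 -> ALERT
  After event 7: stock=24 > 6
  After event 8: stock=20 > 6
  After event 9: stock=14 > 6
  After event 10: stock=0 <= 6 -> ALERT
  After event 11: stock=5 <= 6 -> ALERT
Alert events: [6, 10, 11]. Count = 3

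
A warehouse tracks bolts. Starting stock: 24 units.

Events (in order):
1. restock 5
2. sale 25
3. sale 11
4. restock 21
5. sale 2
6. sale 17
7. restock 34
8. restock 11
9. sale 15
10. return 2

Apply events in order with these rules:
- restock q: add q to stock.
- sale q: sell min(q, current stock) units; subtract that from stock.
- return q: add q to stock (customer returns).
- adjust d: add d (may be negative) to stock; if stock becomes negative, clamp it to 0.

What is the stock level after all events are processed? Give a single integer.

Answer: 34

Derivation:
Processing events:
Start: stock = 24
  Event 1 (restock 5): 24 + 5 = 29
  Event 2 (sale 25): sell min(25,29)=25. stock: 29 - 25 = 4. total_sold = 25
  Event 3 (sale 11): sell min(11,4)=4. stock: 4 - 4 = 0. total_sold = 29
  Event 4 (restock 21): 0 + 21 = 21
  Event 5 (sale 2): sell min(2,21)=2. stock: 21 - 2 = 19. total_sold = 31
  Event 6 (sale 17): sell min(17,19)=17. stock: 19 - 17 = 2. total_sold = 48
  Event 7 (restock 34): 2 + 34 = 36
  Event 8 (restock 11): 36 + 11 = 47
  Event 9 (sale 15): sell min(15,47)=15. stock: 47 - 15 = 32. total_sold = 63
  Event 10 (return 2): 32 + 2 = 34
Final: stock = 34, total_sold = 63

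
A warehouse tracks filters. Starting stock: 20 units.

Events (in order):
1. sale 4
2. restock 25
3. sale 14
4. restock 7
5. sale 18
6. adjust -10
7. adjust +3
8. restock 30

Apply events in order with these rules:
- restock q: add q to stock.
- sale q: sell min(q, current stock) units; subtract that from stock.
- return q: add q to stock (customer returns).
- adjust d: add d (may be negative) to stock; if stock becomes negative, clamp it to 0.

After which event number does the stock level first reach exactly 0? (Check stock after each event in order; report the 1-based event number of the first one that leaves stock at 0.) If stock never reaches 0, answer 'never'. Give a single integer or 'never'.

Answer: never

Derivation:
Processing events:
Start: stock = 20
  Event 1 (sale 4): sell min(4,20)=4. stock: 20 - 4 = 16. total_sold = 4
  Event 2 (restock 25): 16 + 25 = 41
  Event 3 (sale 14): sell min(14,41)=14. stock: 41 - 14 = 27. total_sold = 18
  Event 4 (restock 7): 27 + 7 = 34
  Event 5 (sale 18): sell min(18,34)=18. stock: 34 - 18 = 16. total_sold = 36
  Event 6 (adjust -10): 16 + -10 = 6
  Event 7 (adjust +3): 6 + 3 = 9
  Event 8 (restock 30): 9 + 30 = 39
Final: stock = 39, total_sold = 36

Stock never reaches 0.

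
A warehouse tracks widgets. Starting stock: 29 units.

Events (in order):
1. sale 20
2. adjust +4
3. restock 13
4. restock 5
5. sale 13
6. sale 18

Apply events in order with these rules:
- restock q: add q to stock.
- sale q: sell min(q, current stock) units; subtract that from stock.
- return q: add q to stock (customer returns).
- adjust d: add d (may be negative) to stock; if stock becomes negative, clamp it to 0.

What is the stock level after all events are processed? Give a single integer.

Answer: 0

Derivation:
Processing events:
Start: stock = 29
  Event 1 (sale 20): sell min(20,29)=20. stock: 29 - 20 = 9. total_sold = 20
  Event 2 (adjust +4): 9 + 4 = 13
  Event 3 (restock 13): 13 + 13 = 26
  Event 4 (restock 5): 26 + 5 = 31
  Event 5 (sale 13): sell min(13,31)=13. stock: 31 - 13 = 18. total_sold = 33
  Event 6 (sale 18): sell min(18,18)=18. stock: 18 - 18 = 0. total_sold = 51
Final: stock = 0, total_sold = 51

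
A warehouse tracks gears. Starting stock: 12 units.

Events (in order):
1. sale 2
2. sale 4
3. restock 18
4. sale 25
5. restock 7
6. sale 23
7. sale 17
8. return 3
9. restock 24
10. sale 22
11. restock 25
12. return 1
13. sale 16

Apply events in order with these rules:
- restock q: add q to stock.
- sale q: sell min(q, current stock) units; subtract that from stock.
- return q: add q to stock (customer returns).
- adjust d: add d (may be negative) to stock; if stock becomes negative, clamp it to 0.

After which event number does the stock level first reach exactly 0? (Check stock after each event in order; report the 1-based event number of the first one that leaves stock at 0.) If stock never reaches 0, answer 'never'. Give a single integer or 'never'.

Processing events:
Start: stock = 12
  Event 1 (sale 2): sell min(2,12)=2. stock: 12 - 2 = 10. total_sold = 2
  Event 2 (sale 4): sell min(4,10)=4. stock: 10 - 4 = 6. total_sold = 6
  Event 3 (restock 18): 6 + 18 = 24
  Event 4 (sale 25): sell min(25,24)=24. stock: 24 - 24 = 0. total_sold = 30
  Event 5 (restock 7): 0 + 7 = 7
  Event 6 (sale 23): sell min(23,7)=7. stock: 7 - 7 = 0. total_sold = 37
  Event 7 (sale 17): sell min(17,0)=0. stock: 0 - 0 = 0. total_sold = 37
  Event 8 (return 3): 0 + 3 = 3
  Event 9 (restock 24): 3 + 24 = 27
  Event 10 (sale 22): sell min(22,27)=22. stock: 27 - 22 = 5. total_sold = 59
  Event 11 (restock 25): 5 + 25 = 30
  Event 12 (return 1): 30 + 1 = 31
  Event 13 (sale 16): sell min(16,31)=16. stock: 31 - 16 = 15. total_sold = 75
Final: stock = 15, total_sold = 75

First zero at event 4.

Answer: 4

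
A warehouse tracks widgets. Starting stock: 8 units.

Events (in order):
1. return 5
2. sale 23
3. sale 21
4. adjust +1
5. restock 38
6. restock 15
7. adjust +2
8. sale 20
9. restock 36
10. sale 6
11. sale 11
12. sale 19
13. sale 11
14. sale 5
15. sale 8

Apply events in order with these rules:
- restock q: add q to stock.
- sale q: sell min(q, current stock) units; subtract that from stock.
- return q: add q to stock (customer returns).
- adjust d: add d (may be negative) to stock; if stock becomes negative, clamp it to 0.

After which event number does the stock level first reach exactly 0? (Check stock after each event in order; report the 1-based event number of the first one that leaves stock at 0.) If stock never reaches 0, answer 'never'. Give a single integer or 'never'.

Processing events:
Start: stock = 8
  Event 1 (return 5): 8 + 5 = 13
  Event 2 (sale 23): sell min(23,13)=13. stock: 13 - 13 = 0. total_sold = 13
  Event 3 (sale 21): sell min(21,0)=0. stock: 0 - 0 = 0. total_sold = 13
  Event 4 (adjust +1): 0 + 1 = 1
  Event 5 (restock 38): 1 + 38 = 39
  Event 6 (restock 15): 39 + 15 = 54
  Event 7 (adjust +2): 54 + 2 = 56
  Event 8 (sale 20): sell min(20,56)=20. stock: 56 - 20 = 36. total_sold = 33
  Event 9 (restock 36): 36 + 36 = 72
  Event 10 (sale 6): sell min(6,72)=6. stock: 72 - 6 = 66. total_sold = 39
  Event 11 (sale 11): sell min(11,66)=11. stock: 66 - 11 = 55. total_sold = 50
  Event 12 (sale 19): sell min(19,55)=19. stock: 55 - 19 = 36. total_sold = 69
  Event 13 (sale 11): sell min(11,36)=11. stock: 36 - 11 = 25. total_sold = 80
  Event 14 (sale 5): sell min(5,25)=5. stock: 25 - 5 = 20. total_sold = 85
  Event 15 (sale 8): sell min(8,20)=8. stock: 20 - 8 = 12. total_sold = 93
Final: stock = 12, total_sold = 93

First zero at event 2.

Answer: 2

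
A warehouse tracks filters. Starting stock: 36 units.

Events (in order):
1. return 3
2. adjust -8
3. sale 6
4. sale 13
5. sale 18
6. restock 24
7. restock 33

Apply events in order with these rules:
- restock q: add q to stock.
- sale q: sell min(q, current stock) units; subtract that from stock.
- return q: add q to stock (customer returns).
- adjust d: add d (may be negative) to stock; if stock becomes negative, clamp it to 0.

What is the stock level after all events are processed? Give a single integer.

Processing events:
Start: stock = 36
  Event 1 (return 3): 36 + 3 = 39
  Event 2 (adjust -8): 39 + -8 = 31
  Event 3 (sale 6): sell min(6,31)=6. stock: 31 - 6 = 25. total_sold = 6
  Event 4 (sale 13): sell min(13,25)=13. stock: 25 - 13 = 12. total_sold = 19
  Event 5 (sale 18): sell min(18,12)=12. stock: 12 - 12 = 0. total_sold = 31
  Event 6 (restock 24): 0 + 24 = 24
  Event 7 (restock 33): 24 + 33 = 57
Final: stock = 57, total_sold = 31

Answer: 57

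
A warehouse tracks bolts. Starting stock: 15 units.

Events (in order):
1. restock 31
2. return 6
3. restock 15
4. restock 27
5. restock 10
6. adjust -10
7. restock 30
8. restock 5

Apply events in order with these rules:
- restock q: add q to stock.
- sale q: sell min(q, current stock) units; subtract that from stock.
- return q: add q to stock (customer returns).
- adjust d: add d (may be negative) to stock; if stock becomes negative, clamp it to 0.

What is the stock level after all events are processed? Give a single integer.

Answer: 129

Derivation:
Processing events:
Start: stock = 15
  Event 1 (restock 31): 15 + 31 = 46
  Event 2 (return 6): 46 + 6 = 52
  Event 3 (restock 15): 52 + 15 = 67
  Event 4 (restock 27): 67 + 27 = 94
  Event 5 (restock 10): 94 + 10 = 104
  Event 6 (adjust -10): 104 + -10 = 94
  Event 7 (restock 30): 94 + 30 = 124
  Event 8 (restock 5): 124 + 5 = 129
Final: stock = 129, total_sold = 0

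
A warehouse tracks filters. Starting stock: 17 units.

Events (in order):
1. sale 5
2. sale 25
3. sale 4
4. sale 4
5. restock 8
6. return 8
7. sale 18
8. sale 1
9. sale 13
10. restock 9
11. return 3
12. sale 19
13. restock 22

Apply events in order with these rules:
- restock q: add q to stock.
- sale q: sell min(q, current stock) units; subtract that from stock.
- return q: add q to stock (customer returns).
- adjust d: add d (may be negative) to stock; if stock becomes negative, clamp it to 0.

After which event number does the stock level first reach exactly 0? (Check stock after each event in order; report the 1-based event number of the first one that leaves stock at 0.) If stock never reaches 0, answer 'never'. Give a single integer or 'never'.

Answer: 2

Derivation:
Processing events:
Start: stock = 17
  Event 1 (sale 5): sell min(5,17)=5. stock: 17 - 5 = 12. total_sold = 5
  Event 2 (sale 25): sell min(25,12)=12. stock: 12 - 12 = 0. total_sold = 17
  Event 3 (sale 4): sell min(4,0)=0. stock: 0 - 0 = 0. total_sold = 17
  Event 4 (sale 4): sell min(4,0)=0. stock: 0 - 0 = 0. total_sold = 17
  Event 5 (restock 8): 0 + 8 = 8
  Event 6 (return 8): 8 + 8 = 16
  Event 7 (sale 18): sell min(18,16)=16. stock: 16 - 16 = 0. total_sold = 33
  Event 8 (sale 1): sell min(1,0)=0. stock: 0 - 0 = 0. total_sold = 33
  Event 9 (sale 13): sell min(13,0)=0. stock: 0 - 0 = 0. total_sold = 33
  Event 10 (restock 9): 0 + 9 = 9
  Event 11 (return 3): 9 + 3 = 12
  Event 12 (sale 19): sell min(19,12)=12. stock: 12 - 12 = 0. total_sold = 45
  Event 13 (restock 22): 0 + 22 = 22
Final: stock = 22, total_sold = 45

First zero at event 2.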